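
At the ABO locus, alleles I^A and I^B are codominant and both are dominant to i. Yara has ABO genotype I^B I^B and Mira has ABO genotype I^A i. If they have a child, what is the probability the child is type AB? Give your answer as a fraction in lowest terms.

1/2

ABO cross I^B I^B × I^A i → offspring phenotypes: 1/2 B, 1/2 AB.
So P(type AB) = 1/2.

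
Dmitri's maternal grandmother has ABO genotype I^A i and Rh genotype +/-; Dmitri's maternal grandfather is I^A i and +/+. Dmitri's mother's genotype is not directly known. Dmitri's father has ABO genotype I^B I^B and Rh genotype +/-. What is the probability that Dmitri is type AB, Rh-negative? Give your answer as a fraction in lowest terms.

Dmitri's mother's ABO genotype from I^A i × I^A i: 1/4 I^A I^A, 1/2 I^A i, 1/4 i i.
Crossing each possibility with the father I^B I^B and summing P(type AB): 1/4·1 + 1/2·1/2 + 1/4·0 = 1/2.
Similarly for Rh via the mother's Rh distribution: P(Rh-) = 1/8.
Independent loci: 1/2 × 1/8 = 1/16.

1/16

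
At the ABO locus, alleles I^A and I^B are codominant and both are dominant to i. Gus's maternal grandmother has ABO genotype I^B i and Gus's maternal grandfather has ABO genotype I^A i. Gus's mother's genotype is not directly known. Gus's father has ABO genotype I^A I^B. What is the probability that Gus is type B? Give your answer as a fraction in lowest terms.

3/8

Gus's mother's ABO genotype from I^B i × I^A i: 1/4 I^A I^B, 1/4 I^A i, 1/4 I^B i, 1/4 i i.
Crossing each possibility with the father I^A I^B and summing P(type B): 1/4·1/4 + 1/4·1/4 + 1/4·1/2 + 1/4·1/2 = 3/8.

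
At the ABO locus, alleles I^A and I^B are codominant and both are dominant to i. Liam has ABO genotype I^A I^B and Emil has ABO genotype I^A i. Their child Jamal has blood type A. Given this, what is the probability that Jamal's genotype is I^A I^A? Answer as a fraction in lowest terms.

Cross I^A I^B × I^A i → 1/4 I^A I^A, 1/4 I^A I^B, 1/4 I^A i, 1/4 I^B i.
Type-A genotypes among offspring: I^A I^A (1/4), I^A i (1/4); total 1/2.
P(I^A I^A | type A) = (1/4) / (1/2) = 1/2.

1/2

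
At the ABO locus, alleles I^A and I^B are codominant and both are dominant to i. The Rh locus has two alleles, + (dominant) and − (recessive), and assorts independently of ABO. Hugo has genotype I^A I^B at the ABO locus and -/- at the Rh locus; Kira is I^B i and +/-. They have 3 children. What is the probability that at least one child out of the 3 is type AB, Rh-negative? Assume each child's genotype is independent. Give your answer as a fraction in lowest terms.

ABO cross I^A I^B × I^B i → 1/4 A, 1/2 B, 1/4 AB.
Rh cross -/- × +/- → 1/2 Rh+, 1/2 Rh-; so P(type AB, Rh-negative) = 1/4 × 1/2 = 1/8 per child.
P(none) = (7/8)^3 = 343/512; P(at least one) = 1 − 343/512 = 169/512.

169/512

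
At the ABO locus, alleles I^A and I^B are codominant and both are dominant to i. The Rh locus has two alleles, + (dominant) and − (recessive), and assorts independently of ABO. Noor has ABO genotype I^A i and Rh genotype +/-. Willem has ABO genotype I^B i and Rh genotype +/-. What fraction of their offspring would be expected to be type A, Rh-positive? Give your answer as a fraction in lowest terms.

ABO cross I^A i × I^B i → offspring phenotypes: 1/4 O, 1/4 A, 1/4 B, 1/4 AB.
Rh cross +/- × +/- → 3/4 Rh+, 1/4 Rh-.
Independent loci: P(type A, Rh-positive) = 1/4 × 3/4 = 3/16.

3/16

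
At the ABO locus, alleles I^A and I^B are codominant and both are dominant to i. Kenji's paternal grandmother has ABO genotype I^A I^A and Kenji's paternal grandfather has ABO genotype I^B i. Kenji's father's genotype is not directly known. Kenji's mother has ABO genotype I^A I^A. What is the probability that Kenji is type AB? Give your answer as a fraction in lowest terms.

Kenji's father's ABO genotype from I^A I^A × I^B i: 1/2 I^A I^B, 1/2 I^A i.
Crossing each possibility with the mother I^A I^A and summing P(type AB): 1/2·1/2 + 1/2·0 = 1/4.

1/4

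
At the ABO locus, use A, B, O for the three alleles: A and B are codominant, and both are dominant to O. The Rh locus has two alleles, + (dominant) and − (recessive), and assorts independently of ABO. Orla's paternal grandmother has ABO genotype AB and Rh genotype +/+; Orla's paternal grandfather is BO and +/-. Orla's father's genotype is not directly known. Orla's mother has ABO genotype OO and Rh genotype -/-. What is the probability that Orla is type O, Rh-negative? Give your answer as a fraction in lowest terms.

Orla's father's ABO genotype from AB × BO: 1/4 AB, 1/4 AO, 1/4 BB, 1/4 BO.
Crossing each possibility with the mother OO and summing P(type O): 1/4·0 + 1/4·1/2 + 1/4·0 + 1/4·1/2 = 1/4.
Similarly for Rh via the father's Rh distribution: P(Rh-) = 1/4.
Independent loci: 1/4 × 1/4 = 1/16.

1/16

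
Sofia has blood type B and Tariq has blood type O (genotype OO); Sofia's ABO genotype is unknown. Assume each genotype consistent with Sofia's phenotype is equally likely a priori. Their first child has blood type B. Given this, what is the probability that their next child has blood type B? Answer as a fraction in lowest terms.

5/6

Possible genotypes: Sofia ∈ {BB, BO}; Tariq ∈ {OO}.
Weight each parental genotype pair by prior × P(type-B child):
  BB × OO: posterior weight 2/3; P(next child type B) = 1.
  BO × OO: posterior weight 1/3; P(next child type B) = 1/2.
Weighted sum = 5/6.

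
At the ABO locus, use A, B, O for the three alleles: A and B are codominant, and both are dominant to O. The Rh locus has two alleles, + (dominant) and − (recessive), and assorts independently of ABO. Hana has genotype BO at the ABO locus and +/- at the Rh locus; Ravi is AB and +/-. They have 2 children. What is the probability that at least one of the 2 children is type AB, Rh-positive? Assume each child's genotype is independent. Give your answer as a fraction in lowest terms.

87/256

ABO cross BO × AB → 1/4 A, 1/2 B, 1/4 AB.
Rh cross +/- × +/- → 3/4 Rh+, 1/4 Rh-; so P(type AB, Rh-positive) = 1/4 × 3/4 = 3/16 per child.
P(none) = (13/16)^2 = 169/256; P(at least one) = 1 − 169/256 = 87/256.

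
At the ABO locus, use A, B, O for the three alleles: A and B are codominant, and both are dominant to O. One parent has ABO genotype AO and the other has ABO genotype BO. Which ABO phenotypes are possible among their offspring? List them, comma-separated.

Gametes from AO × BO give offspring ABO genotypes AB, AO, BO, OO, i.e. phenotypes O, A, B, AB.

O, A, B, AB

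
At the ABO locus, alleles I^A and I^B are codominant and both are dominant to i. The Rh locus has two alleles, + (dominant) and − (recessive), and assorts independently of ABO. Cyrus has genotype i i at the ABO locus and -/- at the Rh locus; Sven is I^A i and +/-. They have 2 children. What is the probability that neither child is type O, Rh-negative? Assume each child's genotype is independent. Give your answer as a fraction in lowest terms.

ABO cross i i × I^A i → 1/2 O, 1/2 A.
Rh cross -/- × +/- → 1/2 Rh+, 1/2 Rh-; so P(type O, Rh-negative) = 1/2 × 1/2 = 1/4 per child.
P(not type O, Rh-negative) = 3/4 for one child; (3/4)^2 = 9/16.

9/16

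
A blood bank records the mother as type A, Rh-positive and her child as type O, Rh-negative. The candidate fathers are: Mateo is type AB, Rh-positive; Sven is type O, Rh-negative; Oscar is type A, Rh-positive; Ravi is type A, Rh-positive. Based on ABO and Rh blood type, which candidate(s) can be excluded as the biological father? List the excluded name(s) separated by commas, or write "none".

Mateo

A candidate is excluded only if no genotype consistent with his phenotype could produce a type O, Rh-negative child with a type A, Rh-positive mother.
Mateo (type AB, Rh+): no genotype consistent with that phenotype can produce a type-O Rh- child with a type-A mother.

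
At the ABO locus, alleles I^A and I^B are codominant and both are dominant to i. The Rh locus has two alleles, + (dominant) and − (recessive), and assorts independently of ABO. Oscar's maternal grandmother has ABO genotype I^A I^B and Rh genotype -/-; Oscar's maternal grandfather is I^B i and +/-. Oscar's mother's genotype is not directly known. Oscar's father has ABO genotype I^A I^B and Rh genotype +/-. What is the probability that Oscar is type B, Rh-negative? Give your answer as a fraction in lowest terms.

Oscar's mother's ABO genotype from I^A I^B × I^B i: 1/4 I^A I^B, 1/4 I^A i, 1/4 I^B I^B, 1/4 I^B i.
Crossing each possibility with the father I^A I^B and summing P(type B): 1/4·1/4 + 1/4·1/4 + 1/4·1/2 + 1/4·1/2 = 3/8.
Similarly for Rh via the mother's Rh distribution: P(Rh-) = 3/8.
Independent loci: 3/8 × 3/8 = 9/64.

9/64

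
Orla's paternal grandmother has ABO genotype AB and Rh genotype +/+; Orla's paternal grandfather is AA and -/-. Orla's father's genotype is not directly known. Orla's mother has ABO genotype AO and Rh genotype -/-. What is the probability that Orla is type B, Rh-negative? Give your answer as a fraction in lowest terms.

Orla's father's ABO genotype from AB × AA: 1/2 AA, 1/2 AB.
Crossing each possibility with the mother AO and summing P(type B): 1/2·0 + 1/2·1/4 = 1/8.
Similarly for Rh via the father's Rh distribution: P(Rh-) = 1/2.
Independent loci: 1/8 × 1/2 = 1/16.

1/16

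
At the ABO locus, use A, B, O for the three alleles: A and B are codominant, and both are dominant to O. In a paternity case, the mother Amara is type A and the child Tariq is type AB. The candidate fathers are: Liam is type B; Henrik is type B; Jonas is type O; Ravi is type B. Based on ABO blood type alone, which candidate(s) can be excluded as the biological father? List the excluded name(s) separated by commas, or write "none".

Jonas

A candidate is excluded only if no genotype consistent with his phenotype could produce a type AB child with a type A mother.
Jonas (type O): no genotype consistent with that phenotype can produce a type-AB child with a type-A mother.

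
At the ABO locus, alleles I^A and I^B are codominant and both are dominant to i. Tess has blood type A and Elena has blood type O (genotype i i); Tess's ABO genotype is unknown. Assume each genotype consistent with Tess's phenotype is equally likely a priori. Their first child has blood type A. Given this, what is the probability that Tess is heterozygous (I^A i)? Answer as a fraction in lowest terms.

1/3

Possible genotypes: Tess ∈ {I^A I^A, I^A i}; Elena ∈ {i i}.
Weight each parental genotype pair by prior × P(type-A child):
  I^A I^A × i i: posterior weight 2/3.
  I^A i × i i: posterior weight 1/3.
Sum the posterior weight over pairs where Tess is I^A i: 1/3.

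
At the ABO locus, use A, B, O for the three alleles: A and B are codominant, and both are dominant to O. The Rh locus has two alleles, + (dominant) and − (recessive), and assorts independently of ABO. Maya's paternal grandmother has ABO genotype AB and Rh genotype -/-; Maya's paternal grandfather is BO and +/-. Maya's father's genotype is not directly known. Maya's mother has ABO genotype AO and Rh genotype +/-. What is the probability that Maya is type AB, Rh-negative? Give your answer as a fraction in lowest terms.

Maya's father's ABO genotype from AB × BO: 1/4 AB, 1/4 AO, 1/4 BB, 1/4 BO.
Crossing each possibility with the mother AO and summing P(type AB): 1/4·1/4 + 1/4·0 + 1/4·1/2 + 1/4·1/4 = 1/4.
Similarly for Rh via the father's Rh distribution: P(Rh-) = 3/8.
Independent loci: 1/4 × 3/8 = 3/32.

3/32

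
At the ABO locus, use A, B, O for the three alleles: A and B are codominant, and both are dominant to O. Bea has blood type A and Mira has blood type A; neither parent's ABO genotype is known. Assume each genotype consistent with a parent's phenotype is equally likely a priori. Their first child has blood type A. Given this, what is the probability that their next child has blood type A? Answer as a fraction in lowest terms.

Possible genotypes: Bea ∈ {AA, AO}; Mira ∈ {AA, AO}.
Weight each parental genotype pair by prior × P(type-A child):
  AA × AA: posterior weight 4/15; P(next child type A) = 1.
  AA × AO: posterior weight 4/15; P(next child type A) = 1.
  AO × AA: posterior weight 4/15; P(next child type A) = 1.
  AO × AO: posterior weight 1/5; P(next child type A) = 3/4.
Weighted sum = 19/20.

19/20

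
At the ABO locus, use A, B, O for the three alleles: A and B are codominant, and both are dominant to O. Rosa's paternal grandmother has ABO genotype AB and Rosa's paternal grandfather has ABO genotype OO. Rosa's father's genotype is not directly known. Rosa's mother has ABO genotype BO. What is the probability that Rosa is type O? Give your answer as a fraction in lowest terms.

1/4

Rosa's father's ABO genotype from AB × OO: 1/2 AO, 1/2 BO.
Crossing each possibility with the mother BO and summing P(type O): 1/2·1/4 + 1/2·1/4 = 1/4.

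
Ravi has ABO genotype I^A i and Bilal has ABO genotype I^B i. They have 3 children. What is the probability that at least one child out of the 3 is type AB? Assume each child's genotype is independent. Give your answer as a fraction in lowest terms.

ABO cross I^A i × I^B i → 1/4 O, 1/4 A, 1/4 B, 1/4 AB.
So P(type AB) = 1/4 per child.
P(none) = (3/4)^3 = 27/64; P(at least one) = 1 − 27/64 = 37/64.

37/64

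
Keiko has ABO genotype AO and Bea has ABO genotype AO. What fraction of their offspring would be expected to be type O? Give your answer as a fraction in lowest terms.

ABO cross AO × AO → offspring phenotypes: 1/4 O, 3/4 A.
So P(type O) = 1/4.

1/4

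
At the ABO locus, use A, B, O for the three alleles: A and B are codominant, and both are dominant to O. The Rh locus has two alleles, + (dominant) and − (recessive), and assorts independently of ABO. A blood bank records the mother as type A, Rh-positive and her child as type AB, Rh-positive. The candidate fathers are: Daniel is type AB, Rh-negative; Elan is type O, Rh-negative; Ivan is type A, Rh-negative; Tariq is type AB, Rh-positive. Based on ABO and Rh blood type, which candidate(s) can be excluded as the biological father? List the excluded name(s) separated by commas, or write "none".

A candidate is excluded only if no genotype consistent with his phenotype could produce a type AB, Rh-positive child with a type A, Rh-positive mother.
Elan (type O, Rh-): no genotype consistent with that phenotype can produce a type-AB Rh+ child with a type-A mother.
Ivan (type A, Rh-): no genotype consistent with that phenotype can produce a type-AB Rh+ child with a type-A mother.

Elan, Ivan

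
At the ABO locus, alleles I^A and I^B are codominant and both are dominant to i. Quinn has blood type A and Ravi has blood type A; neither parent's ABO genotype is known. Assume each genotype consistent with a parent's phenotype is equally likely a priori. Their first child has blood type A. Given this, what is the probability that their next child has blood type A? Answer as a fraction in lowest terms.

19/20

Possible genotypes: Quinn ∈ {I^A I^A, I^A i}; Ravi ∈ {I^A I^A, I^A i}.
Weight each parental genotype pair by prior × P(type-A child):
  I^A I^A × I^A I^A: posterior weight 4/15; P(next child type A) = 1.
  I^A I^A × I^A i: posterior weight 4/15; P(next child type A) = 1.
  I^A i × I^A I^A: posterior weight 4/15; P(next child type A) = 1.
  I^A i × I^A i: posterior weight 1/5; P(next child type A) = 3/4.
Weighted sum = 19/20.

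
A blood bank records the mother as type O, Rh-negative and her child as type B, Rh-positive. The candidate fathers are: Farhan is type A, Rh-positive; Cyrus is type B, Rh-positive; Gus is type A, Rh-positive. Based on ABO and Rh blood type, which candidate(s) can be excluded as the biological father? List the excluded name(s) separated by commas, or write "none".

Farhan, Gus

A candidate is excluded only if no genotype consistent with his phenotype could produce a type B, Rh-positive child with a type O, Rh-negative mother.
Farhan (type A, Rh+): no genotype consistent with that phenotype can produce a type-B Rh+ child with a type-O mother.
Gus (type A, Rh+): no genotype consistent with that phenotype can produce a type-B Rh+ child with a type-O mother.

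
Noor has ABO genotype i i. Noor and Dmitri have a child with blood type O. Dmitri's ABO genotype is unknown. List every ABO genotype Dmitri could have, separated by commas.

I^A i, I^B i, i i

For each candidate genotype of Dmitri, check whether crossing it with i i can produce every observed child phenotype.
  I^A I^A → possible child types {A} ✗
  I^A I^B → possible child types {A, B} ✗
  I^A i → possible child types {O, A} ✓
  I^B I^B → possible child types {B} ✗
  I^B i → possible child types {O, B} ✓
  i i → possible child types {O} ✓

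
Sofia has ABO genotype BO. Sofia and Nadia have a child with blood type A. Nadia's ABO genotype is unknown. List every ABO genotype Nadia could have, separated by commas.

For each candidate genotype of Nadia, check whether crossing it with BO can produce every observed child phenotype.
  AA → possible child types {A, AB} ✓
  AB → possible child types {A, B, AB} ✓
  AO → possible child types {O, A, B, AB} ✓
  BB → possible child types {B} ✗
  BO → possible child types {O, B} ✗
  OO → possible child types {O, B} ✗

AA, AB, AO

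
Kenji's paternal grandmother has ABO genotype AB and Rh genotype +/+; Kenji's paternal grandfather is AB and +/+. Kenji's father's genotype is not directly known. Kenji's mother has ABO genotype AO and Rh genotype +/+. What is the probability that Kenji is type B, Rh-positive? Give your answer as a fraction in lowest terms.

1/4

Kenji's father's ABO genotype from AB × AB: 1/4 AA, 1/2 AB, 1/4 BB.
Crossing each possibility with the mother AO and summing P(type B): 1/4·0 + 1/2·1/4 + 1/4·1/2 = 1/4.
Similarly for Rh via the father's Rh distribution: P(Rh+) = 1.
Independent loci: 1/4 × 1 = 1/4.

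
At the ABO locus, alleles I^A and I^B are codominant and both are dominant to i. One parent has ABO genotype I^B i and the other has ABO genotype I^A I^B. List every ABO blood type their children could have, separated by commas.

A, B, AB

Gametes from I^B i × I^A I^B give offspring ABO genotypes I^A I^B, I^A i, I^B I^B, I^B i, i.e. phenotypes A, B, AB.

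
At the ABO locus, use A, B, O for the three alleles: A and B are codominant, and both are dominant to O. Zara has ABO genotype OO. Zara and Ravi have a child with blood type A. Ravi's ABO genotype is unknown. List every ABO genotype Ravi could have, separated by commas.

AA, AB, AO

For each candidate genotype of Ravi, check whether crossing it with OO can produce every observed child phenotype.
  AA → possible child types {A} ✓
  AB → possible child types {A, B} ✓
  AO → possible child types {O, A} ✓
  BB → possible child types {B} ✗
  BO → possible child types {O, B} ✗
  OO → possible child types {O} ✗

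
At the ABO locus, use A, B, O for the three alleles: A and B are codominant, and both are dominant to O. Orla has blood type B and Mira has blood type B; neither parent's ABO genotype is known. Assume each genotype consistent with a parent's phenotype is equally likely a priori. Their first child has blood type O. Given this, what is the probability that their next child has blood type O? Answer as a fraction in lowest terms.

1/4

Possible genotypes: Orla ∈ {BB, BO}; Mira ∈ {BB, BO}.
Weight each parental genotype pair by prior × P(type-O child):
  BO × BO: posterior weight 1; P(next child type O) = 1/4.
Weighted sum = 1/4.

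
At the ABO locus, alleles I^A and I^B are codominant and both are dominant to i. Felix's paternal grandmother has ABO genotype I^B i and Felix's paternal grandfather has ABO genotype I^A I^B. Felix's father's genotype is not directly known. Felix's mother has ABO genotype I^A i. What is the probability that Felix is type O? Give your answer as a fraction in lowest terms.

1/8

Felix's father's ABO genotype from I^B i × I^A I^B: 1/4 I^A I^B, 1/4 I^A i, 1/4 I^B I^B, 1/4 I^B i.
Crossing each possibility with the mother I^A i and summing P(type O): 1/4·0 + 1/4·1/4 + 1/4·0 + 1/4·1/4 = 1/8.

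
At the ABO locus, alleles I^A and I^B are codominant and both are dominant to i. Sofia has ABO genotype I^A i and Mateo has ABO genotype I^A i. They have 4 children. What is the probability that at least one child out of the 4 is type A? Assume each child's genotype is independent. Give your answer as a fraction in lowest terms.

ABO cross I^A i × I^A i → 1/4 O, 3/4 A.
So P(type A) = 3/4 per child.
P(none) = (1/4)^4 = 1/256; P(at least one) = 1 − 1/256 = 255/256.

255/256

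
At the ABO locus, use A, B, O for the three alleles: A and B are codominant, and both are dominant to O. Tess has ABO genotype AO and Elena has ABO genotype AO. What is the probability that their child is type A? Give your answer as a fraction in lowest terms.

3/4

ABO cross AO × AO → offspring phenotypes: 1/4 O, 3/4 A.
So P(type A) = 3/4.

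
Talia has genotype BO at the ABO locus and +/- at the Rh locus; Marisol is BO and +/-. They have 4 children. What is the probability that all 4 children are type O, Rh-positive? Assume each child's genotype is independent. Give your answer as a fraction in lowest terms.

ABO cross BO × BO → 1/4 O, 3/4 B.
Rh cross +/- × +/- → 3/4 Rh+, 1/4 Rh-; so P(type O, Rh-positive) = 1/4 × 3/4 = 3/16 per child.
All 4 independent: (3/16)^4 = 81/65536.

81/65536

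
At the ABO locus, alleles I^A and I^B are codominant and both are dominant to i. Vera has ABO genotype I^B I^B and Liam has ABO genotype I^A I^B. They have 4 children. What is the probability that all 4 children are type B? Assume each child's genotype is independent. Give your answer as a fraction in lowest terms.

1/16

ABO cross I^B I^B × I^A I^B → 1/2 B, 1/2 AB.
So P(type B) = 1/2 per child.
All 4 independent: (1/2)^4 = 1/16.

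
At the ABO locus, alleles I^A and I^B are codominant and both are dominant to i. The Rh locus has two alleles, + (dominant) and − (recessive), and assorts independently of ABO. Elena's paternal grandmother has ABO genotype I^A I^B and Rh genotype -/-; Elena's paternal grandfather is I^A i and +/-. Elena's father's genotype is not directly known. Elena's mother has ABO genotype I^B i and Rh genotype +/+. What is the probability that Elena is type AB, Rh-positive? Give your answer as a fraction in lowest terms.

1/4

Elena's father's ABO genotype from I^A I^B × I^A i: 1/4 I^A I^A, 1/4 I^A I^B, 1/4 I^A i, 1/4 I^B i.
Crossing each possibility with the mother I^B i and summing P(type AB): 1/4·1/2 + 1/4·1/4 + 1/4·1/4 + 1/4·0 = 1/4.
Similarly for Rh via the father's Rh distribution: P(Rh+) = 1.
Independent loci: 1/4 × 1 = 1/4.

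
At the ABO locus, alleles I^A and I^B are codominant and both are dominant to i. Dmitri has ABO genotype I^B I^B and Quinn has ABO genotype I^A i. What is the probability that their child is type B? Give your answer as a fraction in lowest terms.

1/2

ABO cross I^B I^B × I^A i → offspring phenotypes: 1/2 B, 1/2 AB.
So P(type B) = 1/2.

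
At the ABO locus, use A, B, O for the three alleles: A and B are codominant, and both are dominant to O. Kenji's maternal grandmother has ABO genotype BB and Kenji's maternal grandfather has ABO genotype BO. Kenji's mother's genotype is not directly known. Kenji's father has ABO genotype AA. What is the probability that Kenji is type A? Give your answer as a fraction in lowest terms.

1/4

Kenji's mother's ABO genotype from BB × BO: 1/2 BB, 1/2 BO.
Crossing each possibility with the father AA and summing P(type A): 1/2·0 + 1/2·1/2 = 1/4.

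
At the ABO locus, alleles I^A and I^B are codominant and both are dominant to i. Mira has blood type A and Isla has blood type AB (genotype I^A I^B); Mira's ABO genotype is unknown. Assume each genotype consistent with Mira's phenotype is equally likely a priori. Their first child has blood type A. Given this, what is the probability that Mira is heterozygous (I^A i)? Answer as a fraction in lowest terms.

Possible genotypes: Mira ∈ {I^A I^A, I^A i}; Isla ∈ {I^A I^B}.
Weight each parental genotype pair by prior × P(type-A child):
  I^A I^A × I^A I^B: posterior weight 1/2.
  I^A i × I^A I^B: posterior weight 1/2.
Sum the posterior weight over pairs where Mira is I^A i: 1/2.

1/2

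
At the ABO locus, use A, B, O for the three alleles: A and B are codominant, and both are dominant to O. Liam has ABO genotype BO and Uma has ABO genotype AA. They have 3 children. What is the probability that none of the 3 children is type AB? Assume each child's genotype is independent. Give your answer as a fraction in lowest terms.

1/8

ABO cross BO × AA → 1/2 A, 1/2 AB.
So P(type AB) = 1/2 per child.
P(not type AB) = 1/2 for one child; (1/2)^3 = 1/8.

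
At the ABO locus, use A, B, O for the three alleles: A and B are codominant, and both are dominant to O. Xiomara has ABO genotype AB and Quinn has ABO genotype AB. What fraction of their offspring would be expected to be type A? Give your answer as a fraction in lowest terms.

1/4

ABO cross AB × AB → offspring phenotypes: 1/4 A, 1/4 B, 1/2 AB.
So P(type A) = 1/4.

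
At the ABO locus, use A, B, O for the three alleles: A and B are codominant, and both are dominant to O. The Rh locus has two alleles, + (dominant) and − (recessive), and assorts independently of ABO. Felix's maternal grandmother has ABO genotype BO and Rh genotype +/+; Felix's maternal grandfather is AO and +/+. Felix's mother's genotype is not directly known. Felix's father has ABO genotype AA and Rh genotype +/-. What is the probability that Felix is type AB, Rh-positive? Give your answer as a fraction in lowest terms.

Felix's mother's ABO genotype from BO × AO: 1/4 AB, 1/4 AO, 1/4 BO, 1/4 OO.
Crossing each possibility with the father AA and summing P(type AB): 1/4·1/2 + 1/4·0 + 1/4·1/2 + 1/4·0 = 1/4.
Similarly for Rh via the mother's Rh distribution: P(Rh+) = 1.
Independent loci: 1/4 × 1 = 1/4.

1/4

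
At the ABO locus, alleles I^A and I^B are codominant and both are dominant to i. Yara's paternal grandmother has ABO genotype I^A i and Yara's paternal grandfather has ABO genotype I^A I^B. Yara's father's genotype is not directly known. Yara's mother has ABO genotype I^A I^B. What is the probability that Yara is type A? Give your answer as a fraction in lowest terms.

Yara's father's ABO genotype from I^A i × I^A I^B: 1/4 I^A I^A, 1/4 I^A I^B, 1/4 I^A i, 1/4 I^B i.
Crossing each possibility with the mother I^A I^B and summing P(type A): 1/4·1/2 + 1/4·1/4 + 1/4·1/2 + 1/4·1/4 = 3/8.

3/8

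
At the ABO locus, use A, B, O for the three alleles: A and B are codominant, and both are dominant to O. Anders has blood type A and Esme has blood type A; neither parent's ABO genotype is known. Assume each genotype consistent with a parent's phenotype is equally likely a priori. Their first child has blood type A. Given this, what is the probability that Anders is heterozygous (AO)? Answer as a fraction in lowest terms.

Possible genotypes: Anders ∈ {AA, AO}; Esme ∈ {AA, AO}.
Weight each parental genotype pair by prior × P(type-A child):
  AA × AA: posterior weight 4/15.
  AA × AO: posterior weight 4/15.
  AO × AA: posterior weight 4/15.
  AO × AO: posterior weight 1/5.
Sum the posterior weight over pairs where Anders is AO: 7/15.

7/15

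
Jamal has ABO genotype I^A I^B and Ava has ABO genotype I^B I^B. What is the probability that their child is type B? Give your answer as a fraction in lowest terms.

ABO cross I^A I^B × I^B I^B → offspring phenotypes: 1/2 B, 1/2 AB.
So P(type B) = 1/2.

1/2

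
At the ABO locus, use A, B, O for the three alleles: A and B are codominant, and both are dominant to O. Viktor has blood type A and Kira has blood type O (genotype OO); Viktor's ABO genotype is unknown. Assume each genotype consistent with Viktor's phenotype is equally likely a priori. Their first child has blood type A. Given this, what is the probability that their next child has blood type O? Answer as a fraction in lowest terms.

1/6

Possible genotypes: Viktor ∈ {AA, AO}; Kira ∈ {OO}.
Weight each parental genotype pair by prior × P(type-A child):
  AA × OO: posterior weight 2/3; P(next child type O) = 0.
  AO × OO: posterior weight 1/3; P(next child type O) = 1/2.
Weighted sum = 1/6.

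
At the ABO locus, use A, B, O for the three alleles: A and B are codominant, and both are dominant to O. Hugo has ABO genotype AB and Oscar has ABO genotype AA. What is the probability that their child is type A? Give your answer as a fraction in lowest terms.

ABO cross AB × AA → offspring phenotypes: 1/2 A, 1/2 AB.
So P(type A) = 1/2.

1/2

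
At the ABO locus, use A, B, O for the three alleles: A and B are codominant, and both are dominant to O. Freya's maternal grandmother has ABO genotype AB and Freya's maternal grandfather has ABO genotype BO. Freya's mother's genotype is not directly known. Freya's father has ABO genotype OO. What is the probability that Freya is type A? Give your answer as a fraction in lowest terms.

Freya's mother's ABO genotype from AB × BO: 1/4 AB, 1/4 AO, 1/4 BB, 1/4 BO.
Crossing each possibility with the father OO and summing P(type A): 1/4·1/2 + 1/4·1/2 + 1/4·0 + 1/4·0 = 1/4.

1/4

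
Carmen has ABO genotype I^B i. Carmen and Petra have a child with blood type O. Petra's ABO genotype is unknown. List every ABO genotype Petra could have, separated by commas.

I^A i, I^B i, i i

For each candidate genotype of Petra, check whether crossing it with I^B i can produce every observed child phenotype.
  I^A I^A → possible child types {A, AB} ✗
  I^A I^B → possible child types {A, B, AB} ✗
  I^A i → possible child types {O, A, B, AB} ✓
  I^B I^B → possible child types {B} ✗
  I^B i → possible child types {O, B} ✓
  i i → possible child types {O, B} ✓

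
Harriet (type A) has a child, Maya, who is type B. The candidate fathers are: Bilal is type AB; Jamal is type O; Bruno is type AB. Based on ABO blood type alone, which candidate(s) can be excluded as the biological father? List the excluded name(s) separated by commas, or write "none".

A candidate is excluded only if no genotype consistent with his phenotype could produce a type B child with a type A mother.
Jamal (type O): no genotype consistent with that phenotype can produce a type-B child with a type-A mother.

Jamal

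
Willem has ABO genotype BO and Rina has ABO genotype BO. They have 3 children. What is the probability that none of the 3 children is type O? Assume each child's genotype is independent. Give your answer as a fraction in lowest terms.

27/64

ABO cross BO × BO → 1/4 O, 3/4 B.
So P(type O) = 1/4 per child.
P(not type O) = 3/4 for one child; (3/4)^3 = 27/64.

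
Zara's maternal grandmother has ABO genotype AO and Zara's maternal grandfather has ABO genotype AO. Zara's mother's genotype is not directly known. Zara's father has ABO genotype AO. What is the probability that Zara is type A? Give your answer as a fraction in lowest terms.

Zara's mother's ABO genotype from AO × AO: 1/4 AA, 1/2 AO, 1/4 OO.
Crossing each possibility with the father AO and summing P(type A): 1/4·1 + 1/2·3/4 + 1/4·1/2 = 3/4.

3/4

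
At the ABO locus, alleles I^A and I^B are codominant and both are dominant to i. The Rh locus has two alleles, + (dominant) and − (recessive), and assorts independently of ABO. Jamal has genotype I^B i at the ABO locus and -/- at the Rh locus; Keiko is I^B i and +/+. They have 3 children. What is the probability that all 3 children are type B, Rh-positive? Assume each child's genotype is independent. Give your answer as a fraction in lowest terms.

27/64

ABO cross I^B i × I^B i → 1/4 O, 3/4 B.
Rh cross -/- × +/+ → 1 Rh+; so P(type B, Rh-positive) = 3/4 × 1 = 3/4 per child.
All 3 independent: (3/4)^3 = 27/64.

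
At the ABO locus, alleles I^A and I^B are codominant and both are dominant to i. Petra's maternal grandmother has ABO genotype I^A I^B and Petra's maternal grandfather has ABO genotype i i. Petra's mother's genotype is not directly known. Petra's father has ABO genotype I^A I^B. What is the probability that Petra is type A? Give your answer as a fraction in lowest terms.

Petra's mother's ABO genotype from I^A I^B × i i: 1/2 I^A i, 1/2 I^B i.
Crossing each possibility with the father I^A I^B and summing P(type A): 1/2·1/2 + 1/2·1/4 = 3/8.

3/8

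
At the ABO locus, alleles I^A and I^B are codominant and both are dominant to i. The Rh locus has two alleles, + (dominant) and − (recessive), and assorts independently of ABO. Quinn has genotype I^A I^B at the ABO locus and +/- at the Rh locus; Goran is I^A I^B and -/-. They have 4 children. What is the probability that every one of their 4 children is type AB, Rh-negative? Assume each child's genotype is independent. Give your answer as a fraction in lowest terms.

ABO cross I^A I^B × I^A I^B → 1/4 A, 1/4 B, 1/2 AB.
Rh cross +/- × -/- → 1/2 Rh+, 1/2 Rh-; so P(type AB, Rh-negative) = 1/2 × 1/2 = 1/4 per child.
All 4 independent: (1/4)^4 = 1/256.

1/256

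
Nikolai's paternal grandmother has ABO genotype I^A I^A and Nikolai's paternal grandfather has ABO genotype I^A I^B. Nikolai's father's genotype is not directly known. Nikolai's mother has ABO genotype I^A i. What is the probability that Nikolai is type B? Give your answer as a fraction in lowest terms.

Nikolai's father's ABO genotype from I^A I^A × I^A I^B: 1/2 I^A I^A, 1/2 I^A I^B.
Crossing each possibility with the mother I^A i and summing P(type B): 1/2·0 + 1/2·1/4 = 1/8.

1/8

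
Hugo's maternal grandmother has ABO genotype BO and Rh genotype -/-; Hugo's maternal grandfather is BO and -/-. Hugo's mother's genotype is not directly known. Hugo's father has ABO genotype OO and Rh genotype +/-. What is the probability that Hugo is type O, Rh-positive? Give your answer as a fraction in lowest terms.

1/4

Hugo's mother's ABO genotype from BO × BO: 1/4 BB, 1/2 BO, 1/4 OO.
Crossing each possibility with the father OO and summing P(type O): 1/4·0 + 1/2·1/2 + 1/4·1 = 1/2.
Similarly for Rh via the mother's Rh distribution: P(Rh+) = 1/2.
Independent loci: 1/2 × 1/2 = 1/4.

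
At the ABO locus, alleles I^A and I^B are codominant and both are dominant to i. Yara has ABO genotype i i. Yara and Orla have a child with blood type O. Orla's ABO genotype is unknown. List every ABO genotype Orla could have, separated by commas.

For each candidate genotype of Orla, check whether crossing it with i i can produce every observed child phenotype.
  I^A I^A → possible child types {A} ✗
  I^A I^B → possible child types {A, B} ✗
  I^A i → possible child types {O, A} ✓
  I^B I^B → possible child types {B} ✗
  I^B i → possible child types {O, B} ✓
  i i → possible child types {O} ✓

I^A i, I^B i, i i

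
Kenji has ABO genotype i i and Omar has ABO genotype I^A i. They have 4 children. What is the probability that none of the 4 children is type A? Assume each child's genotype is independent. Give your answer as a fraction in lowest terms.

ABO cross i i × I^A i → 1/2 O, 1/2 A.
So P(type A) = 1/2 per child.
P(not type A) = 1/2 for one child; (1/2)^4 = 1/16.

1/16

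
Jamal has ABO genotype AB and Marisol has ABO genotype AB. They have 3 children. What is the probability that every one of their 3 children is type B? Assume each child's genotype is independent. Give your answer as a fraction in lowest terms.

1/64

ABO cross AB × AB → 1/4 A, 1/4 B, 1/2 AB.
So P(type B) = 1/4 per child.
All 3 independent: (1/4)^3 = 1/64.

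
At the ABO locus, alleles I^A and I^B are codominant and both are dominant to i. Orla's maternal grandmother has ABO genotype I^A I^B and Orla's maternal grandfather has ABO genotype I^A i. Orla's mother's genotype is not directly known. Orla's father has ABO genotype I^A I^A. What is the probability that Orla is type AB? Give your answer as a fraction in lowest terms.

1/4

Orla's mother's ABO genotype from I^A I^B × I^A i: 1/4 I^A I^A, 1/4 I^A I^B, 1/4 I^A i, 1/4 I^B i.
Crossing each possibility with the father I^A I^A and summing P(type AB): 1/4·0 + 1/4·1/2 + 1/4·0 + 1/4·1/2 = 1/4.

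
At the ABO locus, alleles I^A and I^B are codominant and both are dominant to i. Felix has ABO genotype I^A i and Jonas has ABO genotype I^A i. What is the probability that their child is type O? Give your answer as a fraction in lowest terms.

1/4

ABO cross I^A i × I^A i → offspring phenotypes: 1/4 O, 3/4 A.
So P(type O) = 1/4.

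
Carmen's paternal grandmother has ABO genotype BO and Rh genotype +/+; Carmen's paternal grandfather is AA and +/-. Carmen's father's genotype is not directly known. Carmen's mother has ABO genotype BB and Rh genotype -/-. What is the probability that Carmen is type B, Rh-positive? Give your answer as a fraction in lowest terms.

Carmen's father's ABO genotype from BO × AA: 1/2 AB, 1/2 AO.
Crossing each possibility with the mother BB and summing P(type B): 1/2·1/2 + 1/2·1/2 = 1/2.
Similarly for Rh via the father's Rh distribution: P(Rh+) = 3/4.
Independent loci: 1/2 × 3/4 = 3/8.

3/8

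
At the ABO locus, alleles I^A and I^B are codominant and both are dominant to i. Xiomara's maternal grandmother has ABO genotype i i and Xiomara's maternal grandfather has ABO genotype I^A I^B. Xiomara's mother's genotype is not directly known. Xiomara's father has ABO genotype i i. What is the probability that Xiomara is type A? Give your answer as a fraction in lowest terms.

1/4

Xiomara's mother's ABO genotype from i i × I^A I^B: 1/2 I^A i, 1/2 I^B i.
Crossing each possibility with the father i i and summing P(type A): 1/2·1/2 + 1/2·0 = 1/4.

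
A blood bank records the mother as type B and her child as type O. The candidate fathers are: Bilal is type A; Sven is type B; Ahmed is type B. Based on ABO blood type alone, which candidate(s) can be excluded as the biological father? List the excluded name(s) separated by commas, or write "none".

A candidate is excluded only if no genotype consistent with his phenotype could produce a type O child with a type B mother.
Every candidate has at least one consistent genotype combination, so none can be excluded.

none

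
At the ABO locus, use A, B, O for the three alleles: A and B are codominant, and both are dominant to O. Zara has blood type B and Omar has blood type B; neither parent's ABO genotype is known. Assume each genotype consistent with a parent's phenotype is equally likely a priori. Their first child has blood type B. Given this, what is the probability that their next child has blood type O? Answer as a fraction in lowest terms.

Possible genotypes: Zara ∈ {BB, BO}; Omar ∈ {BB, BO}.
Weight each parental genotype pair by prior × P(type-B child):
  BB × BB: posterior weight 4/15; P(next child type O) = 0.
  BB × BO: posterior weight 4/15; P(next child type O) = 0.
  BO × BB: posterior weight 4/15; P(next child type O) = 0.
  BO × BO: posterior weight 1/5; P(next child type O) = 1/4.
Weighted sum = 1/20.

1/20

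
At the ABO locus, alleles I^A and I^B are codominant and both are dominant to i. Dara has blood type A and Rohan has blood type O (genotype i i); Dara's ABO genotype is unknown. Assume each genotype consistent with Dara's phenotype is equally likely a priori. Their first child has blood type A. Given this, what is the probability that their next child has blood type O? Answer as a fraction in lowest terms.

Possible genotypes: Dara ∈ {I^A I^A, I^A i}; Rohan ∈ {i i}.
Weight each parental genotype pair by prior × P(type-A child):
  I^A I^A × i i: posterior weight 2/3; P(next child type O) = 0.
  I^A i × i i: posterior weight 1/3; P(next child type O) = 1/2.
Weighted sum = 1/6.

1/6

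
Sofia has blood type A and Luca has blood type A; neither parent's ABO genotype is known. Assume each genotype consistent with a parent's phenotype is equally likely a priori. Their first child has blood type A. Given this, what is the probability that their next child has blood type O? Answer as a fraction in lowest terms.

1/20

Possible genotypes: Sofia ∈ {AA, AO}; Luca ∈ {AA, AO}.
Weight each parental genotype pair by prior × P(type-A child):
  AA × AA: posterior weight 4/15; P(next child type O) = 0.
  AA × AO: posterior weight 4/15; P(next child type O) = 0.
  AO × AA: posterior weight 4/15; P(next child type O) = 0.
  AO × AO: posterior weight 1/5; P(next child type O) = 1/4.
Weighted sum = 1/20.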